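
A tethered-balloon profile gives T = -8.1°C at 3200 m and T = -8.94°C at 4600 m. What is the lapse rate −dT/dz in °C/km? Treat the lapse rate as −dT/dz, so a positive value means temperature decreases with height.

Γ = −ΔT/Δz = (-8.1 − (-8.94)) / (4600 − 3200) m
  = 0.84°C / 1.4 km = 0.6°C/km

0.6°C/km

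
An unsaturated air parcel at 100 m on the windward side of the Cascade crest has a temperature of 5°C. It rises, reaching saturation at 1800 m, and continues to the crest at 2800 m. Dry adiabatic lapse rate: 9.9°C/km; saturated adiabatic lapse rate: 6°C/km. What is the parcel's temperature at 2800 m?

-17.83°C

100 → 1800 m (dry, 9.9°C/km): ΔT = -9.9 × 1.7 = -16.83°C → T = -11.83°C
1800 → 2800 m (saturated, 6°C/km): ΔT = -6 × 1 = -6°C → T = -17.83°C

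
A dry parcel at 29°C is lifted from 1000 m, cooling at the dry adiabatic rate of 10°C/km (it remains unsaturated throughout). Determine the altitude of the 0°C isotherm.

3900 m

Height above start = (29 − 0) / 10 = 2.9 km
Altitude = 1000 m + 2900 m = 3900 m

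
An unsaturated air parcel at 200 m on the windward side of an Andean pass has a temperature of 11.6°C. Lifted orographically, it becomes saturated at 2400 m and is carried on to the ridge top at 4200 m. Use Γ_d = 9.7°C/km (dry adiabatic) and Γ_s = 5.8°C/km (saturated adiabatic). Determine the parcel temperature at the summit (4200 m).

-20.18°C

From 200 m to 2400 m (dry): cools by 9.7 × 2.2 = 21.34°C, giving -9.74°C.
From 2400 m to 4200 m (saturated): cools by 5.8 × 1.8 = 10.44°C, giving -20.18°C.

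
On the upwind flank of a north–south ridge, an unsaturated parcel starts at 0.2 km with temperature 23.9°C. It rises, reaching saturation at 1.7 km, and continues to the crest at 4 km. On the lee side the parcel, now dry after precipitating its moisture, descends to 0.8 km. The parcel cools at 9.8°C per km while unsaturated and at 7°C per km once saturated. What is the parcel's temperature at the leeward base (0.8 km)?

24.46°C

200–1700 m, dry: Δz = 1.5 km ⇒ ΔT = -14.7°C; T = 9.2°C
1700–4000 m, saturated: Δz = 2.3 km ⇒ ΔT = -16.1°C; T = -6.9°C
4000–800 m, dry descent: Δz = 3.2 km ⇒ ΔT = +31.36°C; T = 24.46°C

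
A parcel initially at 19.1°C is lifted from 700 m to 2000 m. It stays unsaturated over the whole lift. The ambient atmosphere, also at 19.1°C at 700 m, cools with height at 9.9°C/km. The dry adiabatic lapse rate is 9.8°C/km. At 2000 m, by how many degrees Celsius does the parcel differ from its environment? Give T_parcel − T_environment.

+0.13°C (parcel warmer than environment)

Parcel:
  From 700 m to 2000 m (dry): cools by 9.8 × 1.3 = 12.74°C, giving 6.36°C.
Environment:
  From 700 m to 2000 m (environment): cools by 9.9 × 1.3 = 12.87°C, giving 6.23°C.
T_parcel − T_env = 6.36 − 6.23 = +0.13°C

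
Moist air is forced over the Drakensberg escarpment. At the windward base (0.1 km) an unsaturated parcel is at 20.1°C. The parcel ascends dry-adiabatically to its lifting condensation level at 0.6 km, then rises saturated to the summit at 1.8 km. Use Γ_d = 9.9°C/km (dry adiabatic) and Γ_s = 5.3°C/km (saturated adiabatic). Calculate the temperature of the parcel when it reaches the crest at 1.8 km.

8.79°C

From 100 m to 600 m (dry): cools by 9.9 × 0.5 = 4.95°C, giving 15.15°C.
From 600 m to 1800 m (saturated): cools by 5.3 × 1.2 = 6.36°C, giving 8.79°C.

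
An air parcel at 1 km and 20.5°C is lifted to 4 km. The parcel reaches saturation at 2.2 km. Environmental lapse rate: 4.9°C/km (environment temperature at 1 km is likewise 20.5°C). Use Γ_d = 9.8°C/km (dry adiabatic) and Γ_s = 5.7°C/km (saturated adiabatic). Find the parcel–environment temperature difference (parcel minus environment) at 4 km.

Parcel:
  1000 → 2200 m (dry, 9.8°C/km): ΔT = -9.8 × 1.2 = -11.76°C → T = 8.74°C
  2200 → 4000 m (saturated, 5.7°C/km): ΔT = -5.7 × 1.8 = -10.26°C → T = -1.52°C
Environment:
  1000 → 4000 m (environment, 4.9°C/km): ΔT = -4.9 × 3 = -14.7°C → T = 5.8°C
T_parcel − T_env = -1.52 − 5.8 = -7.32°C

-7.32°C (parcel cooler than environment)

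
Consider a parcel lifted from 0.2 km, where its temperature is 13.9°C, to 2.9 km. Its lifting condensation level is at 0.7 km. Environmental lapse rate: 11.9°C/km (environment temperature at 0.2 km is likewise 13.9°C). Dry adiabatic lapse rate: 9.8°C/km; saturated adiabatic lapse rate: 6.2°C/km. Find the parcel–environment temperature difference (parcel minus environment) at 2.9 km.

Parcel:
  200 → 700 m (dry, 9.8°C/km): ΔT = -9.8 × 0.5 = -4.9°C → T = 9°C
  700 → 2900 m (saturated, 6.2°C/km): ΔT = -6.2 × 2.2 = -13.64°C → T = -4.64°C
Environment:
  200 → 2900 m (environment, 11.9°C/km): ΔT = -11.9 × 2.7 = -32.13°C → T = -18.23°C
T_parcel − T_env = -4.64 − (-18.23) = +13.59°C

+13.59°C (parcel warmer than environment)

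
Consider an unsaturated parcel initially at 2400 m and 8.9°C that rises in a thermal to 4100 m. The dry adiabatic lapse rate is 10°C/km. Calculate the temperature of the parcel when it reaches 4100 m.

-8.1°C

2400 → 4100 m (dry adiabatic, 10°C/km): ΔT = -10 × 1.7 = -17°C → T = -8.1°C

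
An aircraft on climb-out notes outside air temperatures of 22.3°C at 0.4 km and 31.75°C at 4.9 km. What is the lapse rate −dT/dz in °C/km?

Γ = −ΔT/Δz = (22.3 − 31.75) / (4900 − 400) m
  = -9.45°C / 4.5 km = -2.1°C/km

-2.1°C/km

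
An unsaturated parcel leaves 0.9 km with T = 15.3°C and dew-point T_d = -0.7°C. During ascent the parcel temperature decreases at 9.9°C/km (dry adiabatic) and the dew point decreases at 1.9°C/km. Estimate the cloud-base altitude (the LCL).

T and T_d converge at 9.9 − 1.9 = 8°C per km
Height above start = (15.3 − (-0.7)) / 8 = 2 km
LCL altitude = 900 m + 2000 m = 2900 m

2.9 km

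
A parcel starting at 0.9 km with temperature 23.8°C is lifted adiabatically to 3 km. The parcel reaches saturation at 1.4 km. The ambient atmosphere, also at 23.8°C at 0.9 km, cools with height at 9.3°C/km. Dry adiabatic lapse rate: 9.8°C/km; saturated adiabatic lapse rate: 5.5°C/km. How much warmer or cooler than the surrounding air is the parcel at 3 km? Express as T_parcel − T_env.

Parcel:
  900 → 1400 m (dry, 9.8°C/km): ΔT = -9.8 × 0.5 = -4.9°C → T = 18.9°C
  1400 → 3000 m (saturated, 5.5°C/km): ΔT = -5.5 × 1.6 = -8.8°C → T = 10.1°C
Environment:
  900 → 3000 m (environment, 9.3°C/km): ΔT = -9.3 × 2.1 = -19.53°C → T = 4.27°C
T_parcel − T_env = 10.1 − 4.27 = +5.83°C

+5.83°C (parcel warmer than environment)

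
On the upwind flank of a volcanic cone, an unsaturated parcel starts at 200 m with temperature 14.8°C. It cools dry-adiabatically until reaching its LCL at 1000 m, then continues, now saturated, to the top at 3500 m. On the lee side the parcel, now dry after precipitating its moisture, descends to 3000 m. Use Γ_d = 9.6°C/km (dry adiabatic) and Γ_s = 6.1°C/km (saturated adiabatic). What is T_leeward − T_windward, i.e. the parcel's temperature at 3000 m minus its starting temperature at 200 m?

200–1000 m, dry: Δz = 0.8 km ⇒ ΔT = -7.68°C; T = 7.12°C
1000–3500 m, saturated: Δz = 2.5 km ⇒ ΔT = -15.25°C; T = -8.13°C
3500–3000 m, dry descent: Δz = 0.5 km ⇒ ΔT = +4.8°C; T = -3.33°C
Net change vs windward start: -3.33 − 14.8 = -18.13°C

-18.13°C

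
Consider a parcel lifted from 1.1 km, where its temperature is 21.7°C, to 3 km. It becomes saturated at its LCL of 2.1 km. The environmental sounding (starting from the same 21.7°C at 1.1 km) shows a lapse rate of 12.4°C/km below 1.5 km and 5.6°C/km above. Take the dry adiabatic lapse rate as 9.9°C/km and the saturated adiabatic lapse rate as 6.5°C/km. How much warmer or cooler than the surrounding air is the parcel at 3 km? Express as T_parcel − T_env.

Parcel:
  1100 → 2100 m (dry, 9.9°C/km): ΔT = -9.9 × 1 = -9.9°C → T = 11.8°C
  2100 → 3000 m (saturated, 6.5°C/km): ΔT = -6.5 × 0.9 = -5.85°C → T = 5.95°C
Environment:
  1100 → 1500 m (environment, lower layer, 12.4°C/km): ΔT = -12.4 × 0.4 = -4.96°C → T = 16.74°C
  1500 → 3000 m (environment, upper layer, 5.6°C/km): ΔT = -5.6 × 1.5 = -8.4°C → T = 8.34°C
T_parcel − T_env = 5.95 − 8.34 = -2.39°C

-2.39°C (parcel cooler than environment)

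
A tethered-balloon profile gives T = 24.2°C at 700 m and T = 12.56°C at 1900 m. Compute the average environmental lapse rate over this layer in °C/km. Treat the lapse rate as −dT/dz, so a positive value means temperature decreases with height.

9.7°C/km

Γ = −ΔT/Δz = (24.2 − 12.56) / (1900 − 700) m
  = 11.64°C / 1.2 km = 9.7°C/km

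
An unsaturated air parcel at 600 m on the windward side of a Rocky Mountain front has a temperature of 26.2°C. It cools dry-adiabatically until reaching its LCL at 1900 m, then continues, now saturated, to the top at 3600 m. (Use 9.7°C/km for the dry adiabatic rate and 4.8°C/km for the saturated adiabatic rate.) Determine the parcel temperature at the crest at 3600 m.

From 600 m to 1900 m (dry): cools by 9.7 × 1.3 = 12.61°C, giving 13.59°C.
From 1900 m to 3600 m (saturated): cools by 4.8 × 1.7 = 8.16°C, giving 5.43°C.

5.43°C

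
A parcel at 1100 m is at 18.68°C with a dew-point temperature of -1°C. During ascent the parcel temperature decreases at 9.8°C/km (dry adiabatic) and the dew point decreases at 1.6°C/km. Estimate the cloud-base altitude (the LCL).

3500 m

T and T_d converge at 9.8 − 1.6 = 8.2°C per km
Height above start = (18.68 − (-1)) / 8.2 = 2.4 km
LCL altitude = 1100 m + 2400 m = 3500 m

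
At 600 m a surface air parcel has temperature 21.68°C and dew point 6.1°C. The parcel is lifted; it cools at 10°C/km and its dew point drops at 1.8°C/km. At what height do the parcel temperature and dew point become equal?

T and T_d converge at 10 − 1.8 = 8.2°C per km
Height above start = (21.68 − 6.1) / 8.2 = 1.9 km
LCL altitude = 600 m + 1900 m = 2500 m

2500 m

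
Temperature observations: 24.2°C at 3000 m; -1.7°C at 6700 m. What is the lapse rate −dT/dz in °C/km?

Γ = −ΔT/Δz = (24.2 − (-1.7)) / (6700 − 3000) m
  = 25.9°C / 3.7 km = 7°C/km

7°C/km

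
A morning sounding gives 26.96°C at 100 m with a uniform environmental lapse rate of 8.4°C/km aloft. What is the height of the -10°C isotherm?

4500 m

Height above start = (26.96 − (-10)) / 8.4 = 4.4 km
Altitude = 100 m + 4400 m = 4500 m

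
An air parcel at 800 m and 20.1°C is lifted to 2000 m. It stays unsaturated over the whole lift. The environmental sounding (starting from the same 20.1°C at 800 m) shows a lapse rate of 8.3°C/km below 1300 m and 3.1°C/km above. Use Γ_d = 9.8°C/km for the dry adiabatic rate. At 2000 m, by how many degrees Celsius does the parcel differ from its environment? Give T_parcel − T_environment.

-5.44°C (parcel cooler than environment)

Parcel:
  800 → 2000 m (dry, 9.8°C/km): ΔT = -9.8 × 1.2 = -11.76°C → T = 8.34°C
Environment:
  800 → 1300 m (environment, lower layer, 8.3°C/km): ΔT = -8.3 × 0.5 = -4.15°C → T = 15.95°C
  1300 → 2000 m (environment, upper layer, 3.1°C/km): ΔT = -3.1 × 0.7 = -2.17°C → T = 13.78°C
T_parcel − T_env = 8.34 − 13.78 = -5.44°C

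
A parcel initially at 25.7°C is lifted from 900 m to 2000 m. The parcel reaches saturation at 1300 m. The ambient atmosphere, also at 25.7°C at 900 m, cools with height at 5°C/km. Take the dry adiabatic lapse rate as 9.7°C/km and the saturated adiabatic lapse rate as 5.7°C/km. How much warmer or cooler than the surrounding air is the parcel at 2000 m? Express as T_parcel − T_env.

Parcel:
  Dry to 1300 m: -9.7 × 0.4 km = -3.88°C, so T = 21.82°C.
  Saturated to 2000 m: -5.7 × 0.7 km = -3.99°C, so T = 17.83°C.
Environment:
  Environment to 2000 m: -5 × 1.1 km = -5.5°C, so T = 20.2°C.
T_parcel − T_env = 17.83 − 20.2 = -2.37°C

-2.37°C (parcel cooler than environment)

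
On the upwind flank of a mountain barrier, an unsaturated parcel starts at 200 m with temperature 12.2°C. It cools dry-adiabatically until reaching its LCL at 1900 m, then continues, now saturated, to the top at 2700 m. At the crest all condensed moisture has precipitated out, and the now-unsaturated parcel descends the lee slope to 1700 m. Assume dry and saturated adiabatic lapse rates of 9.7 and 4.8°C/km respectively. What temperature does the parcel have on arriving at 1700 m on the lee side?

1.57°C

Dry to 1900 m: -9.7 × 1.7 km = -16.49°C, so T = -4.29°C.
Saturated to 2700 m: -4.8 × 0.8 km = -3.84°C, so T = -8.13°C.
Dry descent to 1700 m: +9.7 × 1 km = +9.7°C, so T = 1.57°C.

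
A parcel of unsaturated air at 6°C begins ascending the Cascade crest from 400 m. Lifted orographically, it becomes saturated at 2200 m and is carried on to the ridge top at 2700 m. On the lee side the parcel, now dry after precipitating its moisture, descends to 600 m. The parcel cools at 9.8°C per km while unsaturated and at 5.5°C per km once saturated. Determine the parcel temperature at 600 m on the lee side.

400–2200 m, dry: Δz = 1.8 km ⇒ ΔT = -17.64°C; T = -11.64°C
2200–2700 m, saturated: Δz = 0.5 km ⇒ ΔT = -2.75°C; T = -14.39°C
2700–600 m, dry descent: Δz = 2.1 km ⇒ ΔT = +20.58°C; T = 6.19°C

6.19°C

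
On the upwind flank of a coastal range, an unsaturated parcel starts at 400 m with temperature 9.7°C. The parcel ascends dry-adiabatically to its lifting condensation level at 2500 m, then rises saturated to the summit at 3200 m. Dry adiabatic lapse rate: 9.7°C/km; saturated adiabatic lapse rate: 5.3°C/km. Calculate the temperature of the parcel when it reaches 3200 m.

-14.38°C

400 → 2500 m (dry, 9.7°C/km): ΔT = -9.7 × 2.1 = -20.37°C → T = -10.67°C
2500 → 3200 m (saturated, 5.3°C/km): ΔT = -5.3 × 0.7 = -3.71°C → T = -14.38°C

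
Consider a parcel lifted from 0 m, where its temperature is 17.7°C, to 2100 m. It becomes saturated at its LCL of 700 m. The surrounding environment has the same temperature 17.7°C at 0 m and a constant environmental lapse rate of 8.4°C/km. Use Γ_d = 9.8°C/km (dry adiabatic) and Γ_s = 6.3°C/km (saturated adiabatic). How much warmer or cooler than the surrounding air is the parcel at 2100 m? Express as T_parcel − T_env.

Parcel:
  From 0 m to 700 m (dry): cools by 9.8 × 0.7 = 6.86°C, giving 10.84°C.
  From 700 m to 2100 m (saturated): cools by 6.3 × 1.4 = 8.82°C, giving 2.02°C.
Environment:
  From 0 m to 2100 m (environment): cools by 8.4 × 2.1 = 17.64°C, giving 0.06°C.
T_parcel − T_env = 2.02 − 0.06 = +1.96°C

+1.96°C (parcel warmer than environment)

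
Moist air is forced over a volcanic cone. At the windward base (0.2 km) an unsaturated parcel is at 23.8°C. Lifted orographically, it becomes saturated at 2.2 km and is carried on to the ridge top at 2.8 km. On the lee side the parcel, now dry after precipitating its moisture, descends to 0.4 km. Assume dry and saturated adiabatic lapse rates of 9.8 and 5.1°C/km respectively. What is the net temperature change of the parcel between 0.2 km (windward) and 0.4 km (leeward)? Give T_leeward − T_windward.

200–2200 m, dry: Δz = 2 km ⇒ ΔT = -19.6°C; T = 4.2°C
2200–2800 m, saturated: Δz = 0.6 km ⇒ ΔT = -3.06°C; T = 1.14°C
2800–400 m, dry descent: Δz = 2.4 km ⇒ ΔT = +23.52°C; T = 24.66°C
Net change vs windward start: 24.66 − 23.8 = +0.86°C

+0.86°C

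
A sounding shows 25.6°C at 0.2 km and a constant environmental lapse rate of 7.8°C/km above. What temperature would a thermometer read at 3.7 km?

200 → 3700 m (environmental, 7.8°C/km): ΔT = -7.8 × 3.5 = -27.3°C → T = -1.7°C

-1.7°C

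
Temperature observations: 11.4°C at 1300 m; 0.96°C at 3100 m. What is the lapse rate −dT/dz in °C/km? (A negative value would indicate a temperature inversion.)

5.8°C/km

Γ = −ΔT/Δz = (11.4 − 0.96) / (3100 − 1300) m
  = 10.44°C / 1.8 km = 5.8°C/km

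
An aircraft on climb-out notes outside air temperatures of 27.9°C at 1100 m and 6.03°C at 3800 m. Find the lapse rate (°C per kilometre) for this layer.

8.1°C/km

Γ = −ΔT/Δz = (27.9 − 6.03) / (3800 − 1100) m
  = 21.87°C / 2.7 km = 8.1°C/km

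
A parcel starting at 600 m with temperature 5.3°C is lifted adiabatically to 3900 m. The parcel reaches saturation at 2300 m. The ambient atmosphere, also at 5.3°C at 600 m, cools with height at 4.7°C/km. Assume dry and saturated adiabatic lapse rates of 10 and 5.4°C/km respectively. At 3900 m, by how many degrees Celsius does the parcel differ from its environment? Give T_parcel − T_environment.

-10.13°C (parcel cooler than environment)

Parcel:
  600 → 2300 m (dry, 10°C/km): ΔT = -10 × 1.7 = -17°C → T = -11.7°C
  2300 → 3900 m (saturated, 5.4°C/km): ΔT = -5.4 × 1.6 = -8.64°C → T = -20.34°C
Environment:
  600 → 3900 m (environment, 4.7°C/km): ΔT = -4.7 × 3.3 = -15.51°C → T = -10.21°C
T_parcel − T_env = -20.34 − (-10.21) = -10.13°C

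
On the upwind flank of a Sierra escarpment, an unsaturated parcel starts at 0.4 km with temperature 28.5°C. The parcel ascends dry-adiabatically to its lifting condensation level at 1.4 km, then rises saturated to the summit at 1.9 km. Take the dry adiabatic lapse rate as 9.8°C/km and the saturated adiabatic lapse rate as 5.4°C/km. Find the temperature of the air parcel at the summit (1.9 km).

From 400 m to 1400 m (dry): cools by 9.8 × 1 = 9.8°C, giving 18.7°C.
From 1400 m to 1900 m (saturated): cools by 5.4 × 0.5 = 2.7°C, giving 16°C.

16°C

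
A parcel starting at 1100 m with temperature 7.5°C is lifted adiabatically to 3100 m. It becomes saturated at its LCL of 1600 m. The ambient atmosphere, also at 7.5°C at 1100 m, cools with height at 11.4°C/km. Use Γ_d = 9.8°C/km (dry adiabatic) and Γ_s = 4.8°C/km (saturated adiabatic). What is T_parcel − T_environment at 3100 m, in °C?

Parcel:
  From 1100 m to 1600 m (dry): cools by 9.8 × 0.5 = 4.9°C, giving 2.6°C.
  From 1600 m to 3100 m (saturated): cools by 4.8 × 1.5 = 7.2°C, giving -4.6°C.
Environment:
  From 1100 m to 3100 m (environment): cools by 11.4 × 2 = 22.8°C, giving -15.3°C.
T_parcel − T_env = -4.6 − (-15.3) = +10.7°C

+10.7°C (parcel warmer than environment)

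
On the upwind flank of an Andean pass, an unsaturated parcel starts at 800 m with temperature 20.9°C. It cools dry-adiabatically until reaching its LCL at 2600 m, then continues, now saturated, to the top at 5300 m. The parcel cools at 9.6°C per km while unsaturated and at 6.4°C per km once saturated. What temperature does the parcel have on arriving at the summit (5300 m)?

-13.66°C

Dry to 2600 m: -9.6 × 1.8 km = -17.28°C, so T = 3.62°C.
Saturated to 5300 m: -6.4 × 2.7 km = -17.28°C, so T = -13.66°C.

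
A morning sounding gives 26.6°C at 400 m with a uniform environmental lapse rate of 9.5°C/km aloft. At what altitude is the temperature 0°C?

Height above start = (26.6 − 0) / 9.5 = 2.8 km
Altitude = 400 m + 2800 m = 3200 m

3200 m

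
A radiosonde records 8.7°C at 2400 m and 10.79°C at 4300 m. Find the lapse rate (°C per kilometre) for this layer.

-1.1°C/km

Γ = −ΔT/Δz = (8.7 − 10.79) / (4300 − 2400) m
  = -2.09°C / 1.9 km = -1.1°C/km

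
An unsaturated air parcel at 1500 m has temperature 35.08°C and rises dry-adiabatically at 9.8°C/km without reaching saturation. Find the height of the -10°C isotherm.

6100 m

Height above start = (35.08 − (-10)) / 9.8 = 4.6 km
Altitude = 1500 m + 4600 m = 6100 m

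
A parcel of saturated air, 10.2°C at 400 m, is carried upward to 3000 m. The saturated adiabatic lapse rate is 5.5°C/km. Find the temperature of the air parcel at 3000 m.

400–3000 m, saturated adiabatic: Δz = 2.6 km ⇒ ΔT = -14.3°C; T = -4.1°C

-4.1°C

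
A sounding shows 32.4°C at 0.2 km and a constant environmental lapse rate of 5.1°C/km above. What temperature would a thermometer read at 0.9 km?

200 → 900 m (environmental, 5.1°C/km): ΔT = -5.1 × 0.7 = -3.57°C → T = 28.83°C

28.83°C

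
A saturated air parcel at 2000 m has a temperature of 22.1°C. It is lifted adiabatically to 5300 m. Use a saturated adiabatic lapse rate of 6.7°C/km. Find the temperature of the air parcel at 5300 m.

From 2000 m to 5300 m (saturated adiabatic): cools by 6.7 × 3.3 = 22.11°C, giving -0.01°C.

-0.01°C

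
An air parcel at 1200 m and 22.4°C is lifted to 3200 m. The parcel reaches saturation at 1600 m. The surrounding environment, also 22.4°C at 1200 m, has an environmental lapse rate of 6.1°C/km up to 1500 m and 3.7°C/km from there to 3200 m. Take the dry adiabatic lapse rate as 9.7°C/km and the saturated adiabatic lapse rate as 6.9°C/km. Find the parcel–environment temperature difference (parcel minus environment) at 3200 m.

-6.8°C (parcel cooler than environment)

Parcel:
  1200 → 1600 m (dry, 9.7°C/km): ΔT = -9.7 × 0.4 = -3.88°C → T = 18.52°C
  1600 → 3200 m (saturated, 6.9°C/km): ΔT = -6.9 × 1.6 = -11.04°C → T = 7.48°C
Environment:
  1200 → 1500 m (environment, lower layer, 6.1°C/km): ΔT = -6.1 × 0.3 = -1.83°C → T = 20.57°C
  1500 → 3200 m (environment, upper layer, 3.7°C/km): ΔT = -3.7 × 1.7 = -6.29°C → T = 14.28°C
T_parcel − T_env = 7.48 − 14.28 = -6.8°C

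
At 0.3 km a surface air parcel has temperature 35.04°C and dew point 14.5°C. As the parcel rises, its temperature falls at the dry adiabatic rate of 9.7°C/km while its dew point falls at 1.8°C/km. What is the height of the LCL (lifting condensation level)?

2.9 km

T and T_d converge at 9.7 − 1.8 = 7.9°C per km
Height above start = (35.04 − 14.5) / 7.9 = 2.6 km
LCL altitude = 300 m + 2600 m = 2900 m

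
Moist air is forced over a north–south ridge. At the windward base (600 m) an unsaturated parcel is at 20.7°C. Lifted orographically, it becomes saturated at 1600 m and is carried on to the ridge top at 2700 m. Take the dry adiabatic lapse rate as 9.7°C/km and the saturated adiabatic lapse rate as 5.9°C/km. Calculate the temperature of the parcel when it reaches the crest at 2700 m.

4.51°C

600–1600 m, dry: Δz = 1 km ⇒ ΔT = -9.7°C; T = 11°C
1600–2700 m, saturated: Δz = 1.1 km ⇒ ΔT = -6.49°C; T = 4.51°C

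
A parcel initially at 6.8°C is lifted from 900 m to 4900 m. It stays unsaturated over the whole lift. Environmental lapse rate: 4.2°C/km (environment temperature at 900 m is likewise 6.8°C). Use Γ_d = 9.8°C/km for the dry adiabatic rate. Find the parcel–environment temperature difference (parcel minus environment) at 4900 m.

Parcel:
  900 → 4900 m (dry, 9.8°C/km): ΔT = -9.8 × 4 = -39.2°C → T = -32.4°C
Environment:
  900 → 4900 m (environment, 4.2°C/km): ΔT = -4.2 × 4 = -16.8°C → T = -10°C
T_parcel − T_env = -32.4 − (-10) = -22.4°C

-22.4°C (parcel cooler than environment)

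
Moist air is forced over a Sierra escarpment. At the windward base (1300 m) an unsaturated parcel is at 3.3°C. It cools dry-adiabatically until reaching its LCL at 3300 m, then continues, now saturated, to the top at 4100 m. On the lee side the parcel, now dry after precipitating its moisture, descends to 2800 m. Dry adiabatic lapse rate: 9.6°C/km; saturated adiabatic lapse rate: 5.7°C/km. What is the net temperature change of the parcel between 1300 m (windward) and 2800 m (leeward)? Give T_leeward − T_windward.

1300–3300 m, dry: Δz = 2 km ⇒ ΔT = -19.2°C; T = -15.9°C
3300–4100 m, saturated: Δz = 0.8 km ⇒ ΔT = -4.56°C; T = -20.46°C
4100–2800 m, dry descent: Δz = 1.3 km ⇒ ΔT = +12.48°C; T = -7.98°C
Net change vs windward start: -7.98 − 3.3 = -11.28°C

-11.28°C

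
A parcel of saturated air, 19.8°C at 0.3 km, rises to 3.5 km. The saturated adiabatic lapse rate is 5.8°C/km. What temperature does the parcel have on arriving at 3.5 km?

300–3500 m, saturated adiabatic: Δz = 3.2 km ⇒ ΔT = -18.56°C; T = 1.24°C

1.24°C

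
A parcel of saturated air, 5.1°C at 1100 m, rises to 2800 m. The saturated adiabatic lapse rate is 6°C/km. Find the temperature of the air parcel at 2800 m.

1100 → 2800 m (saturated adiabatic, 6°C/km): ΔT = -6 × 1.7 = -10.2°C → T = -5.1°C

-5.1°C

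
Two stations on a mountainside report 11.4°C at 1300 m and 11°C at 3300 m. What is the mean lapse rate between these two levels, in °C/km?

0.2°C/km

Γ = −ΔT/Δz = (11.4 − 11) / (3300 − 1300) m
  = 0.4°C / 2 km = 0.2°C/km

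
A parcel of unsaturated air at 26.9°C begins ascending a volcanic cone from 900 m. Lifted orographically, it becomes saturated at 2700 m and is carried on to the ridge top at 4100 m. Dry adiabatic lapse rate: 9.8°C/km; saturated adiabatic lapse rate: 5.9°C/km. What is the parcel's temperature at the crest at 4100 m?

900 → 2700 m (dry, 9.8°C/km): ΔT = -9.8 × 1.8 = -17.64°C → T = 9.26°C
2700 → 4100 m (saturated, 5.9°C/km): ΔT = -5.9 × 1.4 = -8.26°C → T = 1°C

1°C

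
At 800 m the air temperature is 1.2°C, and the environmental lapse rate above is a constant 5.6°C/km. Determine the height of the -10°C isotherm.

2800 m

Height above start = (1.2 − (-10)) / 5.6 = 2 km
Altitude = 800 m + 2000 m = 2800 m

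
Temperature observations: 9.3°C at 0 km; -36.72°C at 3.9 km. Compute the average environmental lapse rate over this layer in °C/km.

Γ = −ΔT/Δz = (9.3 − (-36.72)) / (3900 − 0) m
  = 46.02°C / 3.9 km = 11.8°C/km

11.8°C/km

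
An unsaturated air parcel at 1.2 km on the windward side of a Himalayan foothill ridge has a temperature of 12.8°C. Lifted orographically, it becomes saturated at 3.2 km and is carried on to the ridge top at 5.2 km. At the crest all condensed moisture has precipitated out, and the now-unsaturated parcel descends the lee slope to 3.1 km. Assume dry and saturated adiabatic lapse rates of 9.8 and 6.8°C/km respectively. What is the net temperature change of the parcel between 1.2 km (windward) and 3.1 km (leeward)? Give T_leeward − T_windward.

1200 → 3200 m (dry, 9.8°C/km): ΔT = -9.8 × 2 = -19.6°C → T = -6.8°C
3200 → 5200 m (saturated, 6.8°C/km): ΔT = -6.8 × 2 = -13.6°C → T = -20.4°C
5200 → 3100 m (dry descent, 9.8°C/km): ΔT = +9.8 × 2.1 = +20.58°C → T = 0.18°C
Net change vs windward start: 0.18 − 12.8 = -12.62°C

-12.62°C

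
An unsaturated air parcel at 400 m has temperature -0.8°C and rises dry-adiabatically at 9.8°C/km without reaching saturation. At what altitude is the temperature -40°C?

4400 m

Height above start = (-0.8 − (-40)) / 9.8 = 4 km
Altitude = 400 m + 4000 m = 4400 m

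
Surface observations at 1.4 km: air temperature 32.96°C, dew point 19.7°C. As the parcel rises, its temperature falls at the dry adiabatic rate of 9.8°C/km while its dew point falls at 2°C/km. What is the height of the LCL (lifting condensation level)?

3.1 km

T and T_d converge at 9.8 − 2 = 7.8°C per km
Height above start = (32.96 − 19.7) / 7.8 = 1.7 km
LCL altitude = 1400 m + 1700 m = 3100 m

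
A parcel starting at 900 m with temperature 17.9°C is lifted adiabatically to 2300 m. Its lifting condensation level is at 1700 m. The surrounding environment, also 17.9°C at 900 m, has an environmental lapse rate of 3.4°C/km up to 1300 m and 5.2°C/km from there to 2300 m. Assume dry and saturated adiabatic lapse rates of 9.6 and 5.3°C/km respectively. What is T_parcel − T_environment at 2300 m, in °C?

Parcel:
  900–1700 m, dry: Δz = 0.8 km ⇒ ΔT = -7.68°C; T = 10.22°C
  1700–2300 m, saturated: Δz = 0.6 km ⇒ ΔT = -3.18°C; T = 7.04°C
Environment:
  900–1300 m, environment, lower layer: Δz = 0.4 km ⇒ ΔT = -1.36°C; T = 16.54°C
  1300–2300 m, environment, upper layer: Δz = 1 km ⇒ ΔT = -5.2°C; T = 11.34°C
T_parcel − T_env = 7.04 − 11.34 = -4.3°C

-4.3°C (parcel cooler than environment)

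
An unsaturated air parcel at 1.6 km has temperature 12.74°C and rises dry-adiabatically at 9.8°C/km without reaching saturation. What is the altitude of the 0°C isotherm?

Height above start = (12.74 − 0) / 9.8 = 1.3 km
Altitude = 1600 m + 1300 m = 2900 m

2.9 km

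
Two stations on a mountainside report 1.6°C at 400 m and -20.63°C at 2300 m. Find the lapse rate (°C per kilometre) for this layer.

11.7°C/km

Γ = −ΔT/Δz = (1.6 − (-20.63)) / (2300 − 400) m
  = 22.23°C / 1.9 km = 11.7°C/km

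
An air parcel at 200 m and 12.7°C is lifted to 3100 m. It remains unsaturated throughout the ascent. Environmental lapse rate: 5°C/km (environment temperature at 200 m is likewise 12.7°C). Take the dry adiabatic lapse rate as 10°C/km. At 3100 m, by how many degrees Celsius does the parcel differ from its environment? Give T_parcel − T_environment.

Parcel:
  200 → 3100 m (dry, 10°C/km): ΔT = -10 × 2.9 = -29°C → T = -16.3°C
Environment:
  200 → 3100 m (environment, 5°C/km): ΔT = -5 × 2.9 = -14.5°C → T = -1.8°C
T_parcel − T_env = -16.3 − (-1.8) = -14.5°C

-14.5°C (parcel cooler than environment)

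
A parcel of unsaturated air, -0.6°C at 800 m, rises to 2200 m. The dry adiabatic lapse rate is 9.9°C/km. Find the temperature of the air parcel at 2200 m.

800–2200 m, dry adiabatic: Δz = 1.4 km ⇒ ΔT = -13.86°C; T = -14.46°C

-14.46°C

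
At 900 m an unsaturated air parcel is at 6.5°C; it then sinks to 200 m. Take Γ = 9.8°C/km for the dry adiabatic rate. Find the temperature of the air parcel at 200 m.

900 → 200 m (dry adiabatic, 9.8°C/km): ΔT = +9.8 × 0.7 = +6.86°C → T = 13.36°C

13.36°C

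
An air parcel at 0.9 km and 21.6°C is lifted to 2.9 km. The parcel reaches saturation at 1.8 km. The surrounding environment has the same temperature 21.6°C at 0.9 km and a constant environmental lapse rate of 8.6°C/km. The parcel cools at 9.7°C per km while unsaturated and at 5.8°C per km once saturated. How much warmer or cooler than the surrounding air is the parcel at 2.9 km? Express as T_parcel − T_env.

+2.09°C (parcel warmer than environment)

Parcel:
  900 → 1800 m (dry, 9.7°C/km): ΔT = -9.7 × 0.9 = -8.73°C → T = 12.87°C
  1800 → 2900 m (saturated, 5.8°C/km): ΔT = -5.8 × 1.1 = -6.38°C → T = 6.49°C
Environment:
  900 → 2900 m (environment, 8.6°C/km): ΔT = -8.6 × 2 = -17.2°C → T = 4.4°C
T_parcel − T_env = 6.49 − 4.4 = +2.09°C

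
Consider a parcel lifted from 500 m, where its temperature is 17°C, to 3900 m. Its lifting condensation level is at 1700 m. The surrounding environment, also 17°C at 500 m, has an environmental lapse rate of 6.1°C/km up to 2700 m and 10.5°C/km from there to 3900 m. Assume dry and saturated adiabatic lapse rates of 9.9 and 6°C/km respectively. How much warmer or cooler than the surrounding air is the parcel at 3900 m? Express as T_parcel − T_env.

Parcel:
  Dry to 1700 m: -9.9 × 1.2 km = -11.88°C, so T = 5.12°C.
  Saturated to 3900 m: -6 × 2.2 km = -13.2°C, so T = -8.08°C.
Environment:
  Environment, lower layer to 2700 m: -6.1 × 2.2 km = -13.42°C, so T = 3.58°C.
  Environment, upper layer to 3900 m: -10.5 × 1.2 km = -12.6°C, so T = -9.02°C.
T_parcel − T_env = -8.08 − (-9.02) = +0.94°C

+0.94°C (parcel warmer than environment)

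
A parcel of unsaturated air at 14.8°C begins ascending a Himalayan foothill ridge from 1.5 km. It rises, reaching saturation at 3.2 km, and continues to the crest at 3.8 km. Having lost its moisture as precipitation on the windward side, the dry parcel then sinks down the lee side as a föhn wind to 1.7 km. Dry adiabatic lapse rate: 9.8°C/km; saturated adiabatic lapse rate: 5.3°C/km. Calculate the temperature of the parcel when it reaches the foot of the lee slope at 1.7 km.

1500 → 3200 m (dry, 9.8°C/km): ΔT = -9.8 × 1.7 = -16.66°C → T = -1.86°C
3200 → 3800 m (saturated, 5.3°C/km): ΔT = -5.3 × 0.6 = -3.18°C → T = -5.04°C
3800 → 1700 m (dry descent, 9.8°C/km): ΔT = +9.8 × 2.1 = +20.58°C → T = 15.54°C

15.54°C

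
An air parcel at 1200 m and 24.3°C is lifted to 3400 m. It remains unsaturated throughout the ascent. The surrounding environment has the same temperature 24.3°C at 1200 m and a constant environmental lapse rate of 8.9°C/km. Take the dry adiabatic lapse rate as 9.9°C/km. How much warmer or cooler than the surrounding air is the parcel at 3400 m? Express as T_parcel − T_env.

Parcel:
  From 1200 m to 3400 m (dry): cools by 9.9 × 2.2 = 21.78°C, giving 2.52°C.
Environment:
  From 1200 m to 3400 m (environment): cools by 8.9 × 2.2 = 19.58°C, giving 4.72°C.
T_parcel − T_env = 2.52 − 4.72 = -2.2°C

-2.2°C (parcel cooler than environment)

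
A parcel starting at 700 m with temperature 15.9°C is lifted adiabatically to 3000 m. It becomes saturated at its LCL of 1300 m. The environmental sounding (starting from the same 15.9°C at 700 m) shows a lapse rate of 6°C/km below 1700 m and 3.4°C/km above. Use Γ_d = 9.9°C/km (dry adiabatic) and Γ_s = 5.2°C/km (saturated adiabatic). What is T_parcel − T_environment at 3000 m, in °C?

Parcel:
  Dry to 1300 m: -9.9 × 0.6 km = -5.94°C, so T = 9.96°C.
  Saturated to 3000 m: -5.2 × 1.7 km = -8.84°C, so T = 1.12°C.
Environment:
  Environment, lower layer to 1700 m: -6 × 1 km = -6°C, so T = 9.9°C.
  Environment, upper layer to 3000 m: -3.4 × 1.3 km = -4.42°C, so T = 5.48°C.
T_parcel − T_env = 1.12 − 5.48 = -4.36°C

-4.36°C (parcel cooler than environment)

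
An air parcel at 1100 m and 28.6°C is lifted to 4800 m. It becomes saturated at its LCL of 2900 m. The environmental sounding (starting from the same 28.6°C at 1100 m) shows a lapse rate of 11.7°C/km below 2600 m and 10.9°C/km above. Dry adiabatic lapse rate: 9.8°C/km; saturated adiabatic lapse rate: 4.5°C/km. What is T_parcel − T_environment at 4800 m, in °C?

+15.34°C (parcel warmer than environment)

Parcel:
  1100 → 2900 m (dry, 9.8°C/km): ΔT = -9.8 × 1.8 = -17.64°C → T = 10.96°C
  2900 → 4800 m (saturated, 4.5°C/km): ΔT = -4.5 × 1.9 = -8.55°C → T = 2.41°C
Environment:
  1100 → 2600 m (environment, lower layer, 11.7°C/km): ΔT = -11.7 × 1.5 = -17.55°C → T = 11.05°C
  2600 → 4800 m (environment, upper layer, 10.9°C/km): ΔT = -10.9 × 2.2 = -23.98°C → T = -12.93°C
T_parcel − T_env = 2.41 − (-12.93) = +15.34°C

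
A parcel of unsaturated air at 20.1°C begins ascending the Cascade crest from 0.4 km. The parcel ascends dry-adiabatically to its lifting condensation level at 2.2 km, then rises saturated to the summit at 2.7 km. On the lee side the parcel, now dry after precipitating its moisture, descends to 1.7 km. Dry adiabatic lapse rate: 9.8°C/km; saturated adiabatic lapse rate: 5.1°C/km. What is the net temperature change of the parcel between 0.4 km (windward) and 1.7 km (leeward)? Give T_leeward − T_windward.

400–2200 m, dry: Δz = 1.8 km ⇒ ΔT = -17.64°C; T = 2.46°C
2200–2700 m, saturated: Δz = 0.5 km ⇒ ΔT = -2.55°C; T = -0.09°C
2700–1700 m, dry descent: Δz = 1 km ⇒ ΔT = +9.8°C; T = 9.71°C
Net change vs windward start: 9.71 − 20.1 = -10.39°C

-10.39°C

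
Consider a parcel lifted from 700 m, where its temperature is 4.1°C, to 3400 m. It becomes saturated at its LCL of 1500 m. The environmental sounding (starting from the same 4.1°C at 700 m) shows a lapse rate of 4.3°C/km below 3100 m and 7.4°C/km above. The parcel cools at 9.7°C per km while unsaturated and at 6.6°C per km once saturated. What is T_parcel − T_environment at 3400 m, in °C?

Parcel:
  From 700 m to 1500 m (dry): cools by 9.7 × 0.8 = 7.76°C, giving -3.66°C.
  From 1500 m to 3400 m (saturated): cools by 6.6 × 1.9 = 12.54°C, giving -16.2°C.
Environment:
  From 700 m to 3100 m (environment, lower layer): cools by 4.3 × 2.4 = 10.32°C, giving -6.22°C.
  From 3100 m to 3400 m (environment, upper layer): cools by 7.4 × 0.3 = 2.22°C, giving -8.44°C.
T_parcel − T_env = -16.2 − (-8.44) = -7.76°C

-7.76°C (parcel cooler than environment)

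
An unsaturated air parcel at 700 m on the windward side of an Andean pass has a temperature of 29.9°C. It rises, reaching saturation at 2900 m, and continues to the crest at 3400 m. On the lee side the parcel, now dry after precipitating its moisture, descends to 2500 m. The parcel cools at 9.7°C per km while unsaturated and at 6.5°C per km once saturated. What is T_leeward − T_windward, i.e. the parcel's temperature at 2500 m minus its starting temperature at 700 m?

-15.86°C

700–2900 m, dry: Δz = 2.2 km ⇒ ΔT = -21.34°C; T = 8.56°C
2900–3400 m, saturated: Δz = 0.5 km ⇒ ΔT = -3.25°C; T = 5.31°C
3400–2500 m, dry descent: Δz = 0.9 km ⇒ ΔT = +8.73°C; T = 14.04°C
Net change vs windward start: 14.04 − 29.9 = -15.86°C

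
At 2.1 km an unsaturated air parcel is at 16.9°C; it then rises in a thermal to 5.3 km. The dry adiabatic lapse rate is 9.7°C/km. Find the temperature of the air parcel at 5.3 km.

2100 → 5300 m (dry adiabatic, 9.7°C/km): ΔT = -9.7 × 3.2 = -31.04°C → T = -14.14°C

-14.14°C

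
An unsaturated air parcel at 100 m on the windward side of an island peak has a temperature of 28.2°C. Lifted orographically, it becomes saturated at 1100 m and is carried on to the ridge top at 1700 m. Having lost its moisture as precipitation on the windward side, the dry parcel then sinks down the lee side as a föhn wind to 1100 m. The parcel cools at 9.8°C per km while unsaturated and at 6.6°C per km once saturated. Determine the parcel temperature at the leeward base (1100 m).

100 → 1100 m (dry, 9.8°C/km): ΔT = -9.8 × 1 = -9.8°C → T = 18.4°C
1100 → 1700 m (saturated, 6.6°C/km): ΔT = -6.6 × 0.6 = -3.96°C → T = 14.44°C
1700 → 1100 m (dry descent, 9.8°C/km): ΔT = +9.8 × 0.6 = +5.88°C → T = 20.32°C

20.32°C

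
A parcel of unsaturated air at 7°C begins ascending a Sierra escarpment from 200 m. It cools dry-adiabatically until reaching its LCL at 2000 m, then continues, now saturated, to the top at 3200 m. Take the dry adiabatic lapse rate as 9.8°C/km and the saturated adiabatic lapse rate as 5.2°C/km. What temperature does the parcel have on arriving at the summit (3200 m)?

-16.88°C

Dry to 2000 m: -9.8 × 1.8 km = -17.64°C, so T = -10.64°C.
Saturated to 3200 m: -5.2 × 1.2 km = -6.24°C, so T = -16.88°C.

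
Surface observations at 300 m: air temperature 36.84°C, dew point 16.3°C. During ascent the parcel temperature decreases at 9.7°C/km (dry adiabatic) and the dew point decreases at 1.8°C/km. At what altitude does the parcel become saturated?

2900 m

T and T_d converge at 9.7 − 1.8 = 7.9°C per km
Height above start = (36.84 − 16.3) / 7.9 = 2.6 km
LCL altitude = 300 m + 2600 m = 2900 m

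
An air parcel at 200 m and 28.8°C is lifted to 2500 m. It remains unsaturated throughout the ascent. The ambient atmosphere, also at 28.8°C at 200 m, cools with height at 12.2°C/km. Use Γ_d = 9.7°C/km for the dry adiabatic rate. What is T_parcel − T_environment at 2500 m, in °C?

Parcel:
  Dry to 2500 m: -9.7 × 2.3 km = -22.31°C, so T = 6.49°C.
Environment:
  Environment to 2500 m: -12.2 × 2.3 km = -28.06°C, so T = 0.74°C.
T_parcel − T_env = 6.49 − 0.74 = +5.75°C

+5.75°C (parcel warmer than environment)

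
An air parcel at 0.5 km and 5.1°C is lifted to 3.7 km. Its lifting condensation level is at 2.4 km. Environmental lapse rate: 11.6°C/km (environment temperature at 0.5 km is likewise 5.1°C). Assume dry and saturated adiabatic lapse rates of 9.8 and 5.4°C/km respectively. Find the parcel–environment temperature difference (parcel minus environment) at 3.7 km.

+11.48°C (parcel warmer than environment)

Parcel:
  500–2400 m, dry: Δz = 1.9 km ⇒ ΔT = -18.62°C; T = -13.52°C
  2400–3700 m, saturated: Δz = 1.3 km ⇒ ΔT = -7.02°C; T = -20.54°C
Environment:
  500–3700 m, environment: Δz = 3.2 km ⇒ ΔT = -37.12°C; T = -32.02°C
T_parcel − T_env = -20.54 − (-32.02) = +11.48°C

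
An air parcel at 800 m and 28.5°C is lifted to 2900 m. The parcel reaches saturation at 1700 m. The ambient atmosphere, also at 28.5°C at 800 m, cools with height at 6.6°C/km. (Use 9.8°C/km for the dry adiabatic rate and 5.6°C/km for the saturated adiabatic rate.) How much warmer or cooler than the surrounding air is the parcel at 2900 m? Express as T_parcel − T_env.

Parcel:
  Dry to 1700 m: -9.8 × 0.9 km = -8.82°C, so T = 19.68°C.
  Saturated to 2900 m: -5.6 × 1.2 km = -6.72°C, so T = 12.96°C.
Environment:
  Environment to 2900 m: -6.6 × 2.1 km = -13.86°C, so T = 14.64°C.
T_parcel − T_env = 12.96 − 14.64 = -1.68°C

-1.68°C (parcel cooler than environment)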